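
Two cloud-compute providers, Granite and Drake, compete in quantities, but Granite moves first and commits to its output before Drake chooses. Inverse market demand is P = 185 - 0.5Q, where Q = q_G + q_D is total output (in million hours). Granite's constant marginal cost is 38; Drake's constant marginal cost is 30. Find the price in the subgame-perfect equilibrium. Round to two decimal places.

Solve by backward induction. Given q_G, the follower Drake maximises π_D = (185 - (1/2)q_G - (1/2)q_D)q_D - 30q_D.
Setting the follower's marginal profit to zero, 155 - (1/2)q_G - q_D = 0, i.e. q_D = (155 - (1/2)q_G).
The leader anticipates this reaction. Substituting into P = 185 - 0.5Q gives P = 215/2 - (1/4)q_G, so π_G = (215/2 - (1/4)q_G)q_G - 38q_G.
Leader FOC: 139/2 - (1/2)q_G = 0, so q_G = 139.
Then q_D = (155 - (1/2)·139) = 171/2.
Total output Q = 449/2, so price P = 185 - (1/2)·(449/2) = 291/4.

72.75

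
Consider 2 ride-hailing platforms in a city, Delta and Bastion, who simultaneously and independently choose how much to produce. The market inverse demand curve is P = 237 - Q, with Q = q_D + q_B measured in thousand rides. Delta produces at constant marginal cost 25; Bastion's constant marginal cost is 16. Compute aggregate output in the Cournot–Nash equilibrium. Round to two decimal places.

144.33

Delta's profit: π_D = (237 - Q)q_D - (25q_D). Setting ∂π_D/∂q_D = 0: 212 - 2q_D - (q_B) = 0.
Bastion's first-order condition: 221 - 2q_B - (q_D) = 0.
So q_D = (212 - q_B)/2 and q_B = (221 - q_D)/2.
Solving the pair: q_D = 203/3, q_B = 230/3.
Total output Q = 203/3 + 230/3 = 433/3.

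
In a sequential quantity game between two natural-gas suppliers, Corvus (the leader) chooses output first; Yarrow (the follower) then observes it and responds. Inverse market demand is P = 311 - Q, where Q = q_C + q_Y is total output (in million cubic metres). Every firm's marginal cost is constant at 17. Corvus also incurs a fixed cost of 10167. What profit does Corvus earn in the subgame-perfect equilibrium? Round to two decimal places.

637.50

Solve by backward induction. Given q_C, the follower Yarrow maximises π_Y = (311 - q_C - q_Y)q_Y - 17q_Y.
∂π_Y/∂q_Y = 294 - q_C - 2q_Y = 0 gives the reaction function q_Y = (294 - q_C)/2.
The leader anticipates this reaction. Substituting into P = 311 - Q gives P = 164 - (1/2)q_C, so π_C = (164 - (1/2)q_C)q_C - 17q_C.
The leader's first-order condition 147 - q_C = 0 yields q_C = 147.
Then q_Y = (294 - 147)/2 = 147/2.
Price P = 311 - 441/2 = 181/2.
Corvus's profit: (181/2 - 17)·147 - 10167 = 1275/2.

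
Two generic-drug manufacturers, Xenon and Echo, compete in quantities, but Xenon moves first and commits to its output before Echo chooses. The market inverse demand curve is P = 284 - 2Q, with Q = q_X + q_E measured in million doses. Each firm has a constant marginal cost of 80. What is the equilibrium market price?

131

The follower Echo best-responds to any q_X: π_E = (284 - 2Q)q_E - 80q_E.
Setting the follower's marginal profit to zero, 204 - 2q_X - 4q_E = 0, i.e. q_E = (204 - 2q_X)/4.
Xenon substitutes q_E(q_X) into its own profit: π_X = q_X(284 - 2q_X - (204 - 2q_X)/2) - 80q_X = (182 - q_X)q_X - 80q_X.
Maximising: ∂π_X/∂q_X = 102 - 2q_X = 0, giving q_X = 51.
Then q_E = (204 - 2·51)/4 = 51/2.
Total output Q = 153/2, so price P = 284 - 2·(153/2) = 131.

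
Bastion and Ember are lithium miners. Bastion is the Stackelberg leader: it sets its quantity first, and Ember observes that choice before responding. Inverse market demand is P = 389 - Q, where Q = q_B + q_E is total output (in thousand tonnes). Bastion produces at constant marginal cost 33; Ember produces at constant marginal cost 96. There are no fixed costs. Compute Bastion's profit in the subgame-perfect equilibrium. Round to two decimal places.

21945.13

Solve by backward induction. Given q_B, the follower Ember maximises π_E = (389 - q_B - q_E)q_E - 96q_E.
Setting the follower's marginal profit to zero, 293 - q_B - 2q_E = 0, i.e. q_E = (293 - q_B)/2.
Bastion substitutes q_E(q_B) into its own profit: π_B = q_B(389 - q_B - (293 - q_B)/2) - 33q_B = (485/2 - (1/2)q_B)q_B - 33q_B.
The leader's first-order condition 419/2 - q_B = 0 yields q_B = 419/2.
Then q_E = (293 - 419/2)/2 = 167/4.
Price P = 389 - 1005/4 = 551/4.
Bastion's profit: (551/4 - 33)·(419/2) = 21945.1250.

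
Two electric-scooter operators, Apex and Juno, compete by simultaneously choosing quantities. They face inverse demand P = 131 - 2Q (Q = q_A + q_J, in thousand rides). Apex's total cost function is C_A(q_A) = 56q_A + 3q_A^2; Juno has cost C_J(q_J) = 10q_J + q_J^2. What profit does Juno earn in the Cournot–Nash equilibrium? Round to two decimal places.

1074.87

Apex's profit: π_A = (131 - 2Q)q_A - (56q_A + 3q_A²). Setting ∂π_A/∂q_A = 0: 75 - 10q_A - 2(q_J) = 0.
Juno's first-order condition: 121 - 6q_J - 2(q_A) = 0.
Best responses: q_A = (75 - 2q_J)/10, q_J = (121 - 2q_A)/6.
Substituting one into the other gives q_A = 26/7 and q_J = 265/14.
Price P = 131 - 2·(317/14) = 600/7.
Juno's profit: (600/7)·(265/14) - 10·(265/14) - (265/14)² = 1074.8724.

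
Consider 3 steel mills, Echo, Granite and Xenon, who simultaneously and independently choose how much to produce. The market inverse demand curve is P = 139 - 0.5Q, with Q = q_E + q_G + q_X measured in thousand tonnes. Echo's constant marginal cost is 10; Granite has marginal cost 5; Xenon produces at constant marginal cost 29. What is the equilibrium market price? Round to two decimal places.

Echo's profit: π_E = (139 - 0.5Q)q_E - (10q_E). Setting ∂π_E/∂q_E = 0: 129 - q_E - (1/2)(q_G + q_X) = 0.
Granite's profit: π_G = (139 - 0.5Q)q_G - (5q_G). Setting ∂π_G/∂q_G = 0: 134 - q_G - (1/2)(q_E + q_X) = 0.
Xenon's profit: π_X = (139 - 0.5Q)q_X - (29q_X). Setting ∂π_X/∂q_X = 0: 110 - q_X - (1/2)(q_E + q_G) = 0.
Adding the 3 first-order conditions: 373 − 2Q = 0, so Q = 373/2.
Back-substituting: q_E = (129 − 373/4)/(1/2) = 143/2, q_G = (134 − 373/4)/(1/2) = 163/2, q_X = (110 − 373/4)/(1/2) = 67/2.
Total output Q = 373/2, so price P = 139 - (1/2)·(373/2) = 183/4.

45.75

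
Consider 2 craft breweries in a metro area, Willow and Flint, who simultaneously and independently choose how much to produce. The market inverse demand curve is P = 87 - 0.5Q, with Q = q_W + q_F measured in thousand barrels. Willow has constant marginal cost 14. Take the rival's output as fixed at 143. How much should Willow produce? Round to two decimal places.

1.50

With the rival's output fixed at 143, Willow's profit is π_W = (87 - (1/2)·143 - (1/2)q_W)q_W - (14q_W) = (31/2 - (1/2)q_W)q_W - (14q_W).
∂π_W/∂q_W = 3/2 - q_W = 0, so q_W = 3/2.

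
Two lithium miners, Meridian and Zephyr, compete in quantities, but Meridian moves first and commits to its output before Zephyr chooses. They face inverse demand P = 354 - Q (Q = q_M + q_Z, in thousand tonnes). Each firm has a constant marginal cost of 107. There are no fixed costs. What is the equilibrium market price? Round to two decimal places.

The follower Zephyr best-responds to any q_M: π_Z = (354 - Q)q_Z - 107q_Z.
∂π_Z/∂q_Z = 247 - q_M - 2q_Z = 0 gives the reaction function q_Z = (247 - q_M)/2.
The leader anticipates this reaction. Substituting into P = 354 - Q gives P = 461/2 - (1/2)q_M, so π_M = (461/2 - (1/2)q_M)q_M - 107q_M.
The leader's first-order condition 247/2 - q_M = 0 yields q_M = 247/2.
Then q_Z = (247 - 247/2)/2 = 247/4.
Total output Q = 741/4, so price P = 354 - 741/4 = 675/4.

168.75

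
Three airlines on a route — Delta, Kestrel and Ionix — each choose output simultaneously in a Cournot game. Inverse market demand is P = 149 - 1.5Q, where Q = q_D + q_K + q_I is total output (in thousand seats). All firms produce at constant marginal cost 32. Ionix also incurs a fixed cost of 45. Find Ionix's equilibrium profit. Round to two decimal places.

Each firm earns π_i = (149 - 1.5Q)q_i - 32q_i.
Setting ∂π_i/∂q_i = 0 with rivals' quantities fixed: 117 - 3q_i - (3/2)·Σ_{j≠i} q_j = 0.
With identical firms every q_j equals q_i, so Σ_{j≠i} q_j = 2q_i and 117 = 6q_i, giving q_i = 39/2.
Price P = 149 - (3/2)·(117/2) = 245/4.
Ionix's profit: (245/4 - 32)·(39/2) - 45 = 525.3750.

525.38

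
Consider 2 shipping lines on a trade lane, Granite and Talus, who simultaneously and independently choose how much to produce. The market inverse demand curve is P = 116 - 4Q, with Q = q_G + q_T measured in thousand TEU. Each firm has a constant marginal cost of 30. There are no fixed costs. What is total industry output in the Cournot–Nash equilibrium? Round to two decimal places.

14.33

Each firm earns π_i = (116 - 4Q)q_i - 30q_i.
Setting ∂π_i/∂q_i = 0 with rivals' quantities fixed: 86 - 8q_i - 4q_j = 0.
By symmetry each firm produces the same amount; substituting q_j = q_i yields q_i = 86/12 = 43/6.
Total output Q = 43/6 + 43/6 = 43/3.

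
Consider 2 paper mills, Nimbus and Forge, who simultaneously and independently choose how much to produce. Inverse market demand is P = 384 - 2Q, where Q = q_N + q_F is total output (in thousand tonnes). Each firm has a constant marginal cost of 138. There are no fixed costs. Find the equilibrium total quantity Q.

A representative firm's profit is π_i = q_i(384 - 2Q) - 138q_i.
First-order condition (treating rivals' output as given): 246 - 4q_i - 2q_j = 0.
By symmetry each firm produces the same amount; substituting q_j = q_i yields q_i = 246/6 = 41.
Total output Q = 41 + 41 = 82.

82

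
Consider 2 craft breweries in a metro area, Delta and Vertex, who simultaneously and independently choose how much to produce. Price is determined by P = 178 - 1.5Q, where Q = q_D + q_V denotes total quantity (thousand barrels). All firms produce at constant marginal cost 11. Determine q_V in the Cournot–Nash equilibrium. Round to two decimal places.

A representative firm's profit is π_i = q_i(178 - 1.5Q) - 11q_i.
First-order condition (treating rivals' output as given): 167 - 3q_i - (3/2)q_j = 0.
With identical firms every q_j equals q_i, so q_j = q_i and 167 = (9/2)q_i, giving q_i = 334/9.

37.11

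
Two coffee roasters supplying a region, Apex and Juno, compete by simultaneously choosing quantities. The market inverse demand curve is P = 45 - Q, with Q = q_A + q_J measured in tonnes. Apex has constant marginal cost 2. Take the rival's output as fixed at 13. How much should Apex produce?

15

With the rival's output fixed at 13, Apex's profit is π_A = (45 - 13 - q_A)q_A - (2q_A) = (32 - q_A)q_A - (2q_A).
∂π_A/∂q_A = 30 - 2q_A = 0, so q_A = 15.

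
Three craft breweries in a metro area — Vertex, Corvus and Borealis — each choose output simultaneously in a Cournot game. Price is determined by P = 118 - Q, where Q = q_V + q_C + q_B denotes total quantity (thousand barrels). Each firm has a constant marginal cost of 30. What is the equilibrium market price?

Each firm earns π_i = (118 - Q)q_i - 30q_i.
First-order condition (treating rivals' output as given): 88 - 2q_i - Σ_{j≠i} q_j = 0.
With identical firms every q_j equals q_i, so Σ_{j≠i} q_j = 2q_i and 88 = 4q_i, giving q_i = 22.
Total output Q = 66, so price P = 118 - 66 = 52.

52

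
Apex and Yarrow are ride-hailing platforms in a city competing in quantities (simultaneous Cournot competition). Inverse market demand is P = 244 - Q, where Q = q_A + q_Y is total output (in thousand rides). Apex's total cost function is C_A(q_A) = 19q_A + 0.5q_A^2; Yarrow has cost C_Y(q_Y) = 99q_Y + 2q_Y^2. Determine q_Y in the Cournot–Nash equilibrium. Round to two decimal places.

12.35

Apex's profit: π_A = (244 - Q)q_A - (19q_A + (1/2)q_A²). Setting ∂π_A/∂q_A = 0: 225 - 3q_A - (q_Y) = 0.
Yarrow's profit: π_Y = (244 - Q)q_Y - (99q_Y + 2q_Y²). Setting ∂π_Y/∂q_Y = 0: 145 - 6q_Y - (q_A) = 0.
Rearranging gives the reaction functions q_A = (225 - q_Y)/3 and q_Y = (145 - q_A)/6.
Substituting one into the other gives q_A = 1205/17 and q_Y = 210/17.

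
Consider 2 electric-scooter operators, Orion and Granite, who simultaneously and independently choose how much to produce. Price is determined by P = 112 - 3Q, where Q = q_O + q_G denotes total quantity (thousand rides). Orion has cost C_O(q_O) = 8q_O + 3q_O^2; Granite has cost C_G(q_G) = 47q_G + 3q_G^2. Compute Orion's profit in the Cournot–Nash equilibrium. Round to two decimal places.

Orion's profit: π_O = (112 - 3Q)q_O - (8q_O + 3q_O²). Setting ∂π_O/∂q_O = 0: 104 - 12q_O - 3(q_G) = 0.
Granite's first-order condition: 65 - 12q_G - 3(q_O) = 0.
So q_O = (104 - 3q_G)/12 and q_G = (65 - 3q_O)/12.
Solving the pair: q_O = 39/5, q_G = 52/15.
Price P = 112 - 3·(169/15) = 391/5.
Orion's profit: (391/5)·(39/5) - 8·(39/5) - 3(39/5)² = 365.0400.

365.04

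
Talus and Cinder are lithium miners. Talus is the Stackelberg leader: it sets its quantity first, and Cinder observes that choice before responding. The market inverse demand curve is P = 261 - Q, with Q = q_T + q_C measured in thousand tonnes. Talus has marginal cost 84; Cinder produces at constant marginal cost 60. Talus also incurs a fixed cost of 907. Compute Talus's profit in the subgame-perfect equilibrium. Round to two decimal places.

Solve by backward induction. Given q_T, the follower Cinder maximises π_C = (261 - q_T - q_C)q_C - 60q_C.
Follower FOC: 201 - q_T - 2q_C = 0, so q_C(q_T) = (201 - q_T)/2.
The leader anticipates this reaction. Substituting into P = 261 - Q gives P = 321/2 - (1/2)q_T, so π_T = (321/2 - (1/2)q_T)q_T - 84q_T.
Maximising: ∂π_T/∂q_T = 153/2 - q_T = 0, giving q_T = 153/2.
Then q_C = (201 - 153/2)/2 = 249/4.
Price P = 261 - 555/4 = 489/4.
Talus's profit: (489/4 - 84)·(153/2) - 907 = 2019.1250.

2019.13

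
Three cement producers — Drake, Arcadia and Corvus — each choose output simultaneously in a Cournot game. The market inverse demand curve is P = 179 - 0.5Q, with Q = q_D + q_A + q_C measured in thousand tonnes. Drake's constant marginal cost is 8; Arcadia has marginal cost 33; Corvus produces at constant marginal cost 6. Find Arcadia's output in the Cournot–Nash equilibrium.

47

Drake's profit: π_D = (179 - 0.5Q)q_D - (8q_D). Setting ∂π_D/∂q_D = 0: 171 - q_D - (1/2)(q_A + q_C) = 0.
Arcadia's first-order condition: 146 - q_A - (1/2)(q_D + q_C) = 0.
Corvus's profit: π_C = (179 - 0.5Q)q_C - (6q_C). Setting ∂π_C/∂q_C = 0: 173 - q_C - (1/2)(q_D + q_A) = 0.
Adding the 3 conditions: 490 − Q − Q = 0, i.e. Q = 245.
Back-substituting: q_D = (171 − 245/2)/(1/2) = 97, q_A = (146 − 245/2)/(1/2) = 47, q_C = (173 − 245/2)/(1/2) = 101.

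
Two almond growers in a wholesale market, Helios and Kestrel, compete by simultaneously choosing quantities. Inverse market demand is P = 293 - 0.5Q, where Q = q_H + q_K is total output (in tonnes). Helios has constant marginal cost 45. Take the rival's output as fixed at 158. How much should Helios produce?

169

With the rival's output fixed at 158, Helios's profit is π_H = (293 - (1/2)·158 - (1/2)q_H)q_H - (45q_H) = (214 - (1/2)q_H)q_H - (45q_H).
∂π_H/∂q_H = 169 - q_H = 0, so q_H = 169.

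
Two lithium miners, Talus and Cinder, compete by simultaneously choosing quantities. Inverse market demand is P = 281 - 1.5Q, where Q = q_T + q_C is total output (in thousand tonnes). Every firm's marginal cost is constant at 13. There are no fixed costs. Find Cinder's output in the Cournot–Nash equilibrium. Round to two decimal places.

59.56

A representative firm's profit is π_i = q_i(281 - 1.5Q) - 13q_i.
First-order condition (treating rivals' output as given): 268 - 3q_i - (3/2)q_j = 0.
With identical firms every q_j equals q_i, so q_j = q_i and 268 = (9/2)q_i, giving q_i = 536/9.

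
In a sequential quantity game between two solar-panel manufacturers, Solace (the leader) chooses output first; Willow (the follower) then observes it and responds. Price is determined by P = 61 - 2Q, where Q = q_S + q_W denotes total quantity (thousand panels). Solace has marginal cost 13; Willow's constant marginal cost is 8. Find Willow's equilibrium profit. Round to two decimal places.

124.03

The follower Willow best-responds to any q_S: π_W = (61 - 2Q)q_W - 8q_W.
∂π_W/∂q_W = 53 - 2q_S - 4q_W = 0 gives the reaction function q_W = (53 - 2q_S)/4.
The leader anticipates this reaction. Substituting into P = 61 - 2Q gives P = 69/2 - q_S, so π_S = (69/2 - q_S)q_S - 13q_S.
Leader FOC: 43/2 - 2q_S = 0, so q_S = 43/4.
Then q_W = (53 - 2·(43/4))/4 = 63/8.
Price P = 61 - 2·(149/8) = 95/4.
Willow's profit: (95/4 - 8)·(63/8) = 124.0313.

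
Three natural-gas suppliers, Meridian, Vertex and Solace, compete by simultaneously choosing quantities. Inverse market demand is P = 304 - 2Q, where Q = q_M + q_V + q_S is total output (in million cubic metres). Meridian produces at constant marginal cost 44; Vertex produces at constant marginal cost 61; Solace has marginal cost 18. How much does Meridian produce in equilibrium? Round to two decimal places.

31.38

Meridian's profit: π_M = (304 - 2Q)q_M - (44q_M). Setting ∂π_M/∂q_M = 0: 260 - 4q_M - 2(q_V + q_S) = 0.
Vertex's first-order condition: 243 - 4q_V - 2(q_M + q_S) = 0.
Solace's profit: π_S = (304 - 2Q)q_S - (18q_S). Setting ∂π_S/∂q_S = 0: 286 - 4q_S - 2(q_M + q_V) = 0.
Summing all 3 equations gives 789 − 8Q = 0, hence Q = 789/8.
Back-substituting: q_M = (260 − 789/4)/2 = 251/8, q_V = (243 − 789/4)/2 = 183/8, q_S = (286 − 789/4)/2 = 355/8.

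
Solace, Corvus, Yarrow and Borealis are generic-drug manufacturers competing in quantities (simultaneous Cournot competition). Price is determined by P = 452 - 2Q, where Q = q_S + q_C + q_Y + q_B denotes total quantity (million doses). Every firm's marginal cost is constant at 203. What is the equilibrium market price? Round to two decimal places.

Each firm earns π_i = (452 - 2Q)q_i - 203q_i.
First-order condition (treating rivals' output as given): 249 - 4q_i - 2·Σ_{j≠i} q_j = 0.
By symmetry each firm produces the same amount; substituting Σ_{j≠i} q_j = 3q_i yields q_i = 249/10.
Total output Q = 498/5, so price P = 452 - 2·(498/5) = 1264/5.

252.80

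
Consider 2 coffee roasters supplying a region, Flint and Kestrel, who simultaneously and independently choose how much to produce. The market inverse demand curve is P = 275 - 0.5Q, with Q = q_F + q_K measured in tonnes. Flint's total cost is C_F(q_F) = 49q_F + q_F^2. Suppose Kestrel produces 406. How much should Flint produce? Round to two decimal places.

7.67

With the rival's output fixed at 406, Flint's profit is π_F = (275 - (1/2)·406 - (1/2)q_F)q_F - (49q_F + q_F²) = (72 - (1/2)q_F)q_F - (49q_F + q_F²).
∂π_F/∂q_F = 23 - 3q_F = 0, so q_F = 23/3.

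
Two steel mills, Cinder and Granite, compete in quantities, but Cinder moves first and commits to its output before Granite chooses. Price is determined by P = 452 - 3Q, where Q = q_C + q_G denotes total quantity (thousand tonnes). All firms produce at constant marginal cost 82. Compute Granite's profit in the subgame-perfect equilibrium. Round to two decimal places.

Solve by backward induction. Given q_C, the follower Granite maximises π_G = (452 - 3q_C - 3q_G)q_G - 82q_G.
Setting the follower's marginal profit to zero, 370 - 3q_C - 6q_G = 0, i.e. q_G = (370 - 3q_C)/6.
The leader anticipates this reaction. Substituting into P = 452 - 3Q gives P = 267 - (3/2)q_C, so π_C = (267 - (3/2)q_C)q_C - 82q_C.
The leader's first-order condition 185 - 3q_C = 0 yields q_C = 185/3.
Then q_G = (370 - 3·(185/3))/6 = 185/6.
Price P = 452 - 3·(185/2) = 349/2.
Granite's profit: (349/2 - 82)·(185/6) = 2852.0833.

2852.08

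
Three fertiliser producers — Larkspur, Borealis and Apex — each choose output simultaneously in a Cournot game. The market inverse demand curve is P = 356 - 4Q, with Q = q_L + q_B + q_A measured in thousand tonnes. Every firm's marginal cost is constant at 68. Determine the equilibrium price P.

140

A representative firm's profit is π_i = q_i(356 - 4Q) - 68q_i.
Setting ∂π_i/∂q_i = 0 with rivals' quantities fixed: 288 - 8q_i - 4·Σ_{j≠i} q_j = 0.
With identical firms every q_j equals q_i, so Σ_{j≠i} q_j = 2q_i and 288 = 16q_i, giving q_i = 18.
Total output Q = 54, so price P = 356 - 4·54 = 140.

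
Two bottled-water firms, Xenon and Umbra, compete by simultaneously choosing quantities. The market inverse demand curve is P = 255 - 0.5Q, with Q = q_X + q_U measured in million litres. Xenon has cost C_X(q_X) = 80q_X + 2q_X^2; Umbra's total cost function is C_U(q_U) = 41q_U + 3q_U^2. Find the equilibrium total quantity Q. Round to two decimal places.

Xenon's profit: π_X = (255 - 0.5Q)q_X - (80q_X + 2q_X²). Setting ∂π_X/∂q_X = 0: 175 - 5q_X - (1/2)(q_U) = 0.
Umbra's profit: π_U = (255 - 0.5Q)q_U - (41q_U + 3q_U²). Setting ∂π_U/∂q_U = 0: 214 - 7q_U - (1/2)(q_X) = 0.
Best responses: q_X = (175 - (1/2)q_U)/5, q_U = (214 - (1/2)q_X)/7.
Solving the pair: q_X = 32.1727, q_U = 28.2734.
Total output Q = 32.1727 + 28.2734 = 60.4460.

60.45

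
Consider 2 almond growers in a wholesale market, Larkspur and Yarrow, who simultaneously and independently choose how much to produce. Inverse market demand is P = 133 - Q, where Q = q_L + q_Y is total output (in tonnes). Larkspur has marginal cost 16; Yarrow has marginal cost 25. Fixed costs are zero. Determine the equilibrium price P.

58

Larkspur's profit: π_L = (133 - Q)q_L - (16q_L). Setting ∂π_L/∂q_L = 0: 117 - 2q_L - (q_Y) = 0.
Yarrow's first-order condition: 108 - 2q_Y - (q_L) = 0.
Rearranging gives the reaction functions q_L = (117 - q_Y)/2 and q_Y = (108 - q_L)/2.
Substituting one into the other gives q_L = 42 and q_Y = 33.
Total output Q = 75, so price P = 133 - 75 = 58.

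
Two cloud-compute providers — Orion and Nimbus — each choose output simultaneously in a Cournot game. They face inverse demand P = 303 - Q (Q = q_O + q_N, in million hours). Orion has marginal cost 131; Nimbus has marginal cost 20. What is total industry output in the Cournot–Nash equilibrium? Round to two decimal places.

Orion's profit: π_O = (303 - Q)q_O - (131q_O). Setting ∂π_O/∂q_O = 0: 172 - 2q_O - (q_N) = 0.
Nimbus's profit: π_N = (303 - Q)q_N - (20q_N). Setting ∂π_N/∂q_N = 0: 283 - 2q_N - (q_O) = 0.
Best responses: q_O = (172 - q_N)/2, q_N = (283 - q_O)/2.
Solving the pair: q_O = 61/3, q_N = 394/3.
Total output Q = 61/3 + 394/3 = 455/3.

151.67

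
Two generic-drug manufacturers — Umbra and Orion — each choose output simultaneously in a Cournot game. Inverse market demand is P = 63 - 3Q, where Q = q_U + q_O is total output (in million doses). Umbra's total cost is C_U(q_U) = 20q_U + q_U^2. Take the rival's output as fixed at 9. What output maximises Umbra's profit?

2

With the rival's output fixed at 9, Umbra's profit is π_U = (63 - 3·9 - 3q_U)q_U - (20q_U + q_U²) = (36 - 3q_U)q_U - (20q_U + q_U²).
∂π_U/∂q_U = 16 - 8q_U = 0, so q_U = 2.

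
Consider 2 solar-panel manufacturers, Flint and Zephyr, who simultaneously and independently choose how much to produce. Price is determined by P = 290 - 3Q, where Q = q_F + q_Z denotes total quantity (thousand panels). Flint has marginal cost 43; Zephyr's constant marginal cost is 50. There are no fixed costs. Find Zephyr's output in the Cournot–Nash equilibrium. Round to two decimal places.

25.89

Flint's profit: π_F = (290 - 3Q)q_F - (43q_F). Setting ∂π_F/∂q_F = 0: 247 - 6q_F - 3(q_Z) = 0.
Zephyr's profit: π_Z = (290 - 3Q)q_Z - (50q_Z). Setting ∂π_Z/∂q_Z = 0: 240 - 6q_Z - 3(q_F) = 0.
So q_F = (247 - 3q_Z)/6 and q_Z = (240 - 3q_F)/6.
Substituting one into the other gives q_F = 254/9 and q_Z = 233/9.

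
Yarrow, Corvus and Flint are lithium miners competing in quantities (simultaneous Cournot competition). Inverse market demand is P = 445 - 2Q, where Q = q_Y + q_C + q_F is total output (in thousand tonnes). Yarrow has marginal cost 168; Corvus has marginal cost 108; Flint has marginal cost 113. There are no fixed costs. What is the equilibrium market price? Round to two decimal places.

Yarrow's profit: π_Y = (445 - 2Q)q_Y - (168q_Y). Setting ∂π_Y/∂q_Y = 0: 277 - 4q_Y - 2(q_C + q_F) = 0.
Corvus's first-order condition: 337 - 4q_C - 2(q_Y + q_F) = 0.
Flint's profit: π_F = (445 - 2Q)q_F - (113q_F). Setting ∂π_F/∂q_F = 0: 332 - 4q_F - 2(q_Y + q_C) = 0.
Adding the 3 first-order conditions: 946 − 8Q = 0, so Q = 473/4.
Back-substituting: q_Y = (277 − 473/2)/2 = 81/4, q_C = (337 − 473/2)/2 = 201/4, q_F = (332 − 473/2)/2 = 191/4.
Total output Q = 473/4, so price P = 445 - 2·(473/4) = 417/2.

208.50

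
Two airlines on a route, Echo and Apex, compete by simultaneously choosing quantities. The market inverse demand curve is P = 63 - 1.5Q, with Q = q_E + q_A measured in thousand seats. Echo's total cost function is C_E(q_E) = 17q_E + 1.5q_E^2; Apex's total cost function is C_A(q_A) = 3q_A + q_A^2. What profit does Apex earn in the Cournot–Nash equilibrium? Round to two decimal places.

Echo's profit: π_E = (63 - 1.5Q)q_E - (17q_E + (3/2)q_E²). Setting ∂π_E/∂q_E = 0: 46 - 6q_E - (3/2)(q_A) = 0.
Apex's first-order condition: 60 - 5q_A - (3/2)(q_E) = 0.
So q_E = (46 - (3/2)q_A)/6 and q_A = (60 - (3/2)q_E)/5.
Solving the pair: q_E = 560/111, q_A = 388/37.
Price P = 63 - (3/2)·(1724/111) = 1469/37.
Apex's profit: (1469/37)·(388/37) - 3·(388/37) - (388/37)² = 274.9160.

274.92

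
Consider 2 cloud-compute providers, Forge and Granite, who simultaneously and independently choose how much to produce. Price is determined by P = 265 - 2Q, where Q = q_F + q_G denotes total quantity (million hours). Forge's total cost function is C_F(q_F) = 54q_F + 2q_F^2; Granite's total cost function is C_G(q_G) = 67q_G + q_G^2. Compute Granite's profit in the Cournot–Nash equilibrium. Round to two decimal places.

Forge's profit: π_F = (265 - 2Q)q_F - (54q_F + 2q_F²). Setting ∂π_F/∂q_F = 0: 211 - 8q_F - 2(q_G) = 0.
Granite's profit: π_G = (265 - 2Q)q_G - (67q_G + q_G²). Setting ∂π_G/∂q_G = 0: 198 - 6q_G - 2(q_F) = 0.
Rearranging gives the reaction functions q_F = (211 - 2q_G)/8 and q_G = (198 - 2q_F)/6.
Substituting one into the other gives q_F = 435/22 and q_G = 581/22.
Price P = 265 - 2·(508/11) = 1899/11.
Granite's profit: (1899/11)·(581/22) - 67·(581/22) - (581/22)² = 2092.3202.

2092.32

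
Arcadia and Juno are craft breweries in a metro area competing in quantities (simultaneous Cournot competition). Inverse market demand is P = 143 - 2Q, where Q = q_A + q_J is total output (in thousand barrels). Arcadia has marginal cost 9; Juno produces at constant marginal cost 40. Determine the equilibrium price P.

64

Arcadia's profit: π_A = (143 - 2Q)q_A - (9q_A). Setting ∂π_A/∂q_A = 0: 134 - 4q_A - 2(q_J) = 0.
Juno's profit: π_J = (143 - 2Q)q_J - (40q_J). Setting ∂π_J/∂q_J = 0: 103 - 4q_J - 2(q_A) = 0.
Rearranging gives the reaction functions q_A = (134 - 2q_J)/4 and q_J = (103 - 2q_A)/4.
Solving the pair: q_A = 55/2, q_J = 12.
Total output Q = 79/2, so price P = 143 - 2·(79/2) = 64.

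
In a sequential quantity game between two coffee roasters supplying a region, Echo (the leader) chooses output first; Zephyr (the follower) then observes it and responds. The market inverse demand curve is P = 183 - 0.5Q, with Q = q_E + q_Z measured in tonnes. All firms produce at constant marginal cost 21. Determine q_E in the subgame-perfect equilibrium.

162

The follower Zephyr best-responds to any q_E: π_Z = (183 - 0.5Q)q_Z - 21q_Z.
Follower FOC: 162 - (1/2)q_E - q_Z = 0, so q_Z(q_E) = (162 - (1/2)q_E).
Echo substitutes q_Z(q_E) into its own profit: π_E = q_E(183 - (1/2)q_E - (162 - (1/2)q_E)/2) - 21q_E = (102 - (1/4)q_E)q_E - 21q_E.
The leader's first-order condition 81 - (1/2)q_E = 0 yields q_E = 162.
Then q_Z = (162 - (1/2)·162) = 81.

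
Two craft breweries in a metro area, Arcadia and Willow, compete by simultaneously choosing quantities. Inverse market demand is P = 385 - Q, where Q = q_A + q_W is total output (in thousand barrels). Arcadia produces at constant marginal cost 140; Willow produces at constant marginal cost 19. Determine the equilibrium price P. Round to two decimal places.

Arcadia's profit: π_A = (385 - Q)q_A - (140q_A). Setting ∂π_A/∂q_A = 0: 245 - 2q_A - (q_W) = 0.
Willow's profit: π_W = (385 - Q)q_W - (19q_W). Setting ∂π_W/∂q_W = 0: 366 - 2q_W - (q_A) = 0.
Best responses: q_A = (245 - q_W)/2, q_W = (366 - q_A)/2.
Solving the pair: q_A = 124/3, q_W = 487/3.
Total output Q = 611/3, so price P = 385 - 611/3 = 544/3.

181.33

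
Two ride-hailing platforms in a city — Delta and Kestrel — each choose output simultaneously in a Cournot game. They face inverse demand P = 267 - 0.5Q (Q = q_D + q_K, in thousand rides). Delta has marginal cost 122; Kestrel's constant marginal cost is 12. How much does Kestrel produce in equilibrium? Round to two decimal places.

Delta's profit: π_D = (267 - 0.5Q)q_D - (122q_D). Setting ∂π_D/∂q_D = 0: 145 - q_D - (1/2)(q_K) = 0.
Kestrel's profit: π_K = (267 - 0.5Q)q_K - (12q_K). Setting ∂π_K/∂q_K = 0: 255 - q_K - (1/2)(q_D) = 0.
So q_D = (145 - (1/2)q_K) and q_K = (255 - (1/2)q_D).
Solving the pair: q_D = 70/3, q_K = 730/3.

243.33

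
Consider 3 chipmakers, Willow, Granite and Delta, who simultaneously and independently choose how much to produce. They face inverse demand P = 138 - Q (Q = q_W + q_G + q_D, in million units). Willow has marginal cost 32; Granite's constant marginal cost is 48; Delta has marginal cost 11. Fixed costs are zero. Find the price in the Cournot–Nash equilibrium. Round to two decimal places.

Willow's profit: π_W = (138 - Q)q_W - (32q_W). Setting ∂π_W/∂q_W = 0: 106 - 2q_W - (q_G + q_D) = 0.
Granite's profit: π_G = (138 - Q)q_G - (48q_G). Setting ∂π_G/∂q_G = 0: 90 - 2q_G - (q_W + q_D) = 0.
Delta's first-order condition: 127 - 2q_D - (q_W + q_G) = 0.
Adding the 3 first-order conditions: 323 − 4Q = 0, so Q = 323/4.
Back-substituting: q_W = (106 − 323/4) = 101/4, q_G = (90 − 323/4) = 37/4, q_D = (127 − 323/4) = 185/4.
Total output Q = 323/4, so price P = 138 - 323/4 = 229/4.

57.25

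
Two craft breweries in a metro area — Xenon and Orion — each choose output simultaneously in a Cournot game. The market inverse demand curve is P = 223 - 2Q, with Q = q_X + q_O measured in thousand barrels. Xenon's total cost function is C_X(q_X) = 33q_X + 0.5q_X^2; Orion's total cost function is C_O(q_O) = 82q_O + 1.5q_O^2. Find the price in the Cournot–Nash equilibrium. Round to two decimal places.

134.42

Xenon's profit: π_X = (223 - 2Q)q_X - (33q_X + (1/2)q_X²). Setting ∂π_X/∂q_X = 0: 190 - 5q_X - 2(q_O) = 0.
Orion's profit: π_O = (223 - 2Q)q_O - (82q_O + (3/2)q_O²). Setting ∂π_O/∂q_O = 0: 141 - 7q_O - 2(q_X) = 0.
So q_X = (190 - 2q_O)/5 and q_O = (141 - 2q_X)/7.
Substituting one into the other gives q_X = 1048/31 and q_O = 325/31.
Total output Q = 1373/31, so price P = 223 - 2·(1373/31) = 134.4194.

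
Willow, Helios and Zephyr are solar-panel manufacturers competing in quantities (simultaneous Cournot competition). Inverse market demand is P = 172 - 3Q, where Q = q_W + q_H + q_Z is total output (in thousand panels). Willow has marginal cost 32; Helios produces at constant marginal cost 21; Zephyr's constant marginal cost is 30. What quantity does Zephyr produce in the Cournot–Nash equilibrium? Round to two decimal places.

11.25

Willow's profit: π_W = (172 - 3Q)q_W - (32q_W). Setting ∂π_W/∂q_W = 0: 140 - 6q_W - 3(q_H + q_Z) = 0.
Helios's profit: π_H = (172 - 3Q)q_H - (21q_H). Setting ∂π_H/∂q_H = 0: 151 - 6q_H - 3(q_W + q_Z) = 0.
Zephyr's profit: π_Z = (172 - 3Q)q_Z - (30q_Z). Setting ∂π_Z/∂q_Z = 0: 142 - 6q_Z - 3(q_W + q_H) = 0.
Adding the 3 first-order conditions: 433 − 12Q = 0, so Q = 433/12.
Back-substituting: q_W = (140 − 433/4)/3 = 127/12, q_H = (151 − 433/4)/3 = 57/4, q_Z = (142 − 433/4)/3 = 45/4.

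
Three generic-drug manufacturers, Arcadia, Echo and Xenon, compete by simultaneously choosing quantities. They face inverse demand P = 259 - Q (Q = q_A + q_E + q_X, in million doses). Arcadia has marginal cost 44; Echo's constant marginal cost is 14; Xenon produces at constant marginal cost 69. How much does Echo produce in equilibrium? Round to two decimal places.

82.50

Arcadia's profit: π_A = (259 - Q)q_A - (44q_A). Setting ∂π_A/∂q_A = 0: 215 - 2q_A - (q_E + q_X) = 0.
Echo's first-order condition: 245 - 2q_E - (q_A + q_X) = 0.
Xenon's first-order condition: 190 - 2q_X - (q_A + q_E) = 0.
Summing all 3 equations gives 650 − 4Q = 0, hence Q = 325/2.
Back-substituting: q_A = (215 − 325/2) = 105/2, q_E = (245 − 325/2) = 165/2, q_X = (190 − 325/2) = 55/2.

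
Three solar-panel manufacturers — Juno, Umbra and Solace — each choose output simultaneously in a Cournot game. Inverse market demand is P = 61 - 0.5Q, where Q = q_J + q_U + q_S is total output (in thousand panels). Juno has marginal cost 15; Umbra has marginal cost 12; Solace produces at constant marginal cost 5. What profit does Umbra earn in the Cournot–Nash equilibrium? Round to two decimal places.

Juno's profit: π_J = (61 - 0.5Q)q_J - (15q_J). Setting ∂π_J/∂q_J = 0: 46 - q_J - (1/2)(q_U + q_S) = 0.
Umbra's first-order condition: 49 - q_U - (1/2)(q_J + q_S) = 0.
Solace's first-order condition: 56 - q_S - (1/2)(q_J + q_U) = 0.
Adding the 3 conditions: 151 − Q − Q = 0, i.e. Q = 151/2.
Back-substituting: q_J = (46 − 151/4)/(1/2) = 33/2, q_U = (49 − 151/4)/(1/2) = 45/2, q_S = (56 − 151/4)/(1/2) = 73/2.
Price P = 61 - (1/2)·(151/2) = 93/4.
Umbra's profit: (93/4 - 12)·(45/2) = 253.1250.

253.13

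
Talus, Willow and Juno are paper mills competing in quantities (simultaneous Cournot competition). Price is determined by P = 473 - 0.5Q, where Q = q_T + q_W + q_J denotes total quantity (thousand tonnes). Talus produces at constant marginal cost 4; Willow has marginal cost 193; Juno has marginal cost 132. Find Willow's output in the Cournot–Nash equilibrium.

15

Talus's profit: π_T = (473 - 0.5Q)q_T - (4q_T). Setting ∂π_T/∂q_T = 0: 469 - q_T - (1/2)(q_W + q_J) = 0.
Willow's first-order condition: 280 - q_W - (1/2)(q_T + q_J) = 0.
Juno's profit: π_J = (473 - 0.5Q)q_J - (132q_J). Setting ∂π_J/∂q_J = 0: 341 - q_J - (1/2)(q_T + q_W) = 0.
Summing all 3 equations gives 1090 − 2Q = 0, hence Q = 545.
Back-substituting: q_T = (469 − 545/2)/(1/2) = 393, q_W = (280 − 545/2)/(1/2) = 15, q_J = (341 − 545/2)/(1/2) = 137.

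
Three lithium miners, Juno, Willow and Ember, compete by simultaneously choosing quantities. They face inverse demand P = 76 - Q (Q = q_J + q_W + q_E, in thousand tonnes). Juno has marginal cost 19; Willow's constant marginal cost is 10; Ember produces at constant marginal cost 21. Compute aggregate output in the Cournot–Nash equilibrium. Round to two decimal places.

44.50

Juno's profit: π_J = (76 - Q)q_J - (19q_J). Setting ∂π_J/∂q_J = 0: 57 - 2q_J - (q_W + q_E) = 0.
Willow's profit: π_W = (76 - Q)q_W - (10q_W). Setting ∂π_W/∂q_W = 0: 66 - 2q_W - (q_J + q_E) = 0.
Ember's first-order condition: 55 - 2q_E - (q_J + q_W) = 0.
Summing all 3 equations gives 178 − 4Q = 0, hence Q = 89/2.
Back-substituting: q_J = (57 − 89/2) = 25/2, q_W = (66 − 89/2) = 43/2, q_E = (55 − 89/2) = 21/2.
Total output Q = 25/2 + 43/2 + 21/2 = 89/2.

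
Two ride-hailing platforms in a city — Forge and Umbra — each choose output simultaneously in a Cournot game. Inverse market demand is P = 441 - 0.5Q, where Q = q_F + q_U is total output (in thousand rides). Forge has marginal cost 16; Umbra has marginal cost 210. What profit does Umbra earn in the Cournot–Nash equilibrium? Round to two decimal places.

304.22

Forge's profit: π_F = (441 - 0.5Q)q_F - (16q_F). Setting ∂π_F/∂q_F = 0: 425 - q_F - (1/2)(q_U) = 0.
Umbra's first-order condition: 231 - q_U - (1/2)(q_F) = 0.
Best responses: q_F = (425 - (1/2)q_U), q_U = (231 - (1/2)q_F).
Substituting one into the other gives q_F = 1238/3 and q_U = 74/3.
Price P = 441 - (1/2)·(1312/3) = 667/3.
Umbra's profit: (667/3 - 210)·(74/3) = 304.2222.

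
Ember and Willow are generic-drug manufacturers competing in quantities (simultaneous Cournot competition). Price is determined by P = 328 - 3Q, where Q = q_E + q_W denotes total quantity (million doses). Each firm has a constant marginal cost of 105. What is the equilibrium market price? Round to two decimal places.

179.33

A representative firm's profit is π_i = q_i(328 - 3Q) - 105q_i.
Setting ∂π_i/∂q_i = 0 with rivals' quantities fixed: 223 - 6q_i - 3q_j = 0.
With identical firms every q_j equals q_i, so q_j = q_i and 223 = 9q_i, giving q_i = 223/9.
Total output Q = 446/9, so price P = 328 - 3·(446/9) = 538/3.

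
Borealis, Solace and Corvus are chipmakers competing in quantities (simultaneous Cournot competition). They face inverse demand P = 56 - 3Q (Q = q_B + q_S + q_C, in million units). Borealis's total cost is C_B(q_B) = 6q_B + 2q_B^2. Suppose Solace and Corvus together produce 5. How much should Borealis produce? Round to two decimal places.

With rivals' combined output fixed at 5, Borealis's profit is π_B = (56 - 3·5 - 3q_B)q_B - (6q_B + 2q_B²) = (41 - 3q_B)q_B - (6q_B + 2q_B²).
∂π_B/∂q_B = 35 - 10q_B = 0, so q_B = 7/2.

3.50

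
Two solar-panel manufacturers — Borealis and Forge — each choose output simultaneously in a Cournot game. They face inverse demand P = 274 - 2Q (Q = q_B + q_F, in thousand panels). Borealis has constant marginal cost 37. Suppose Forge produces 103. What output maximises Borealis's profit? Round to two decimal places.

7.75

With the rival's output fixed at 103, Borealis's profit is π_B = (274 - 2·103 - 2q_B)q_B - (37q_B) = (68 - 2q_B)q_B - (37q_B).
∂π_B/∂q_B = 31 - 4q_B = 0, so q_B = 31/4.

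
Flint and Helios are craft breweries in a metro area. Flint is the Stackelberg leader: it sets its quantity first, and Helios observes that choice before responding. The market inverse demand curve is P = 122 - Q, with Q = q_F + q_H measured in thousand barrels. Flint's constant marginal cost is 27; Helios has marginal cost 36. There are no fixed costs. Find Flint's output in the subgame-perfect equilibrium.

Solve by backward induction. Given q_F, the follower Helios maximises π_H = (122 - q_F - q_H)q_H - 36q_H.
Follower FOC: 86 - q_F - 2q_H = 0, so q_H(q_F) = (86 - q_F)/2.
The leader anticipates this reaction. Substituting into P = 122 - Q gives P = 79 - (1/2)q_F, so π_F = (79 - (1/2)q_F)q_F - 27q_F.
Maximising: ∂π_F/∂q_F = 52 - q_F = 0, giving q_F = 52.
Then q_H = (86 - 52)/2 = 17.

52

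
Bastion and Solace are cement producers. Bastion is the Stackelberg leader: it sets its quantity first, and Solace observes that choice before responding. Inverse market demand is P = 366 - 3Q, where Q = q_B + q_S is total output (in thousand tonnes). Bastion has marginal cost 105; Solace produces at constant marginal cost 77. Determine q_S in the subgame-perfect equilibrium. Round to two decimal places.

28.75

The follower Solace best-responds to any q_B: π_S = (366 - 3Q)q_S - 77q_S.
Setting the follower's marginal profit to zero, 289 - 3q_B - 6q_S = 0, i.e. q_S = (289 - 3q_B)/6.
The leader anticipates this reaction. Substituting into P = 366 - 3Q gives P = 443/2 - (3/2)q_B, so π_B = (443/2 - (3/2)q_B)q_B - 105q_B.
Leader FOC: 233/2 - 3q_B = 0, so q_B = 233/6.
Then q_S = (289 - 3·(233/6))/6 = 115/4.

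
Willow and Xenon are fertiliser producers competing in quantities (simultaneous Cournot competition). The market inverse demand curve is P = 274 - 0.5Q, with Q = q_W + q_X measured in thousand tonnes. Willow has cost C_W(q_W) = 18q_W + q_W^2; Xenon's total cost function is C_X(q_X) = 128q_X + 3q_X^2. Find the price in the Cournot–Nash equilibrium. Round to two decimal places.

225.11

Willow's profit: π_W = (274 - 0.5Q)q_W - (18q_W + q_W²). Setting ∂π_W/∂q_W = 0: 256 - 3q_W - (1/2)(q_X) = 0.
Xenon's profit: π_X = (274 - 0.5Q)q_X - (128q_X + 3q_X²). Setting ∂π_X/∂q_X = 0: 146 - 7q_X - (1/2)(q_W) = 0.
Best responses: q_W = (256 - (1/2)q_X)/3, q_X = (146 - (1/2)q_W)/7.
Solving the pair: q_W = 82.8434, q_X = 1240/83.
Total output Q = 97.7831, so price P = 274 - (1/2)·97.7831 = 225.1084.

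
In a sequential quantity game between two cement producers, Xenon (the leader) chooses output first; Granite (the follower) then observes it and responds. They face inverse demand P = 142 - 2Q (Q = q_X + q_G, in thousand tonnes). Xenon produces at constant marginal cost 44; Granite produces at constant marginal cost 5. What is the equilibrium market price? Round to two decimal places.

58.75

Solve by backward induction. Given q_X, the follower Granite maximises π_G = (142 - 2q_X - 2q_G)q_G - 5q_G.
∂π_G/∂q_G = 137 - 2q_X - 4q_G = 0 gives the reaction function q_G = (137 - 2q_X)/4.
The leader anticipates this reaction. Substituting into P = 142 - 2Q gives P = 147/2 - q_X, so π_X = (147/2 - q_X)q_X - 44q_X.
Maximising: ∂π_X/∂q_X = 59/2 - 2q_X = 0, giving q_X = 59/4.
Then q_G = (137 - 2·(59/4))/4 = 215/8.
Total output Q = 333/8, so price P = 142 - 2·(333/8) = 235/4.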